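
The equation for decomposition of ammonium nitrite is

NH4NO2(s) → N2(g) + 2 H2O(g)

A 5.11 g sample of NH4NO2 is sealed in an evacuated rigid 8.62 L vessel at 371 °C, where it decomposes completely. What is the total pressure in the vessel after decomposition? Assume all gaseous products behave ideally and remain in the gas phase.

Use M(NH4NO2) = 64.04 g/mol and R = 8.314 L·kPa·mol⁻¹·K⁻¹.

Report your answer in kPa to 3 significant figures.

n(NH4NO2) = 5.11 / 64.04 = 0.07979 mol
n(gas produced) = (3/1) × 0.07979 = 0.2394 mol
P = nRT/V = 0.2394 × 8.314 × 644.15 / 8.62 = 148.7 kPa

149 kPa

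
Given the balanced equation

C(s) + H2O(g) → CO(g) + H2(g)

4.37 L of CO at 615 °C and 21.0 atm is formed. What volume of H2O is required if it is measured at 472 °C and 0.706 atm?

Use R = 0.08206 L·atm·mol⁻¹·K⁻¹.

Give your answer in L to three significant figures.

n(CO) = PV/RT = (21.0 × 4.37) / (0.08206 × 888.15) = 1.259 mol
n(H2O) = (1/1) × 1.259 = 1.259 mol
V = nRT/P = 1.259 × 0.08206 × 745.15 / 0.706 = 109.0 L

109 L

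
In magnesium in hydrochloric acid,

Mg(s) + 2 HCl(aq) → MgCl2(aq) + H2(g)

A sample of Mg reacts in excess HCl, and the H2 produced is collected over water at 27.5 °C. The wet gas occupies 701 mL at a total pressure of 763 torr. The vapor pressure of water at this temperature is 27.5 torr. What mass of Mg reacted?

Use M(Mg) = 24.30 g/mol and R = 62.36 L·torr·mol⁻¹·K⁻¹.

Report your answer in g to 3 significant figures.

P(H2) = 763 − 27.5 = 735.5 torr
n(H2) = PV/RT = (735.5 × 0.7010) / (62.36 × 300.65) = 0.02750 mol
n(Mg) = (1/1) × 0.02750 = 0.02750 mol
m(Mg) = 0.02750 × 24.30 = 0.6683 g

0.668 g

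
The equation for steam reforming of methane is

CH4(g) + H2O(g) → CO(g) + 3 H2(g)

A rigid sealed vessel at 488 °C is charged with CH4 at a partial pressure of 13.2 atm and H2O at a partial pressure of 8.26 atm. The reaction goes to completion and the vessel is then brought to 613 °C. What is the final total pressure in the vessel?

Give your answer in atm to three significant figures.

Because the vessel is rigid and T is held at 488 °C, work the stoichiometry in partial pressures (P_i = n_iRT/V).
P(H2O) required for 13.2 atm of CH4 = (1/1) × 13.2 = 13.20 atm; available 8.26 atm, so H2O is limiting.
P(CH4) remaining = 13.2 − (1/1) × 8.26 = 4.940 atm
P(gaseous products) = (1+3)/1 × 8.26 = 33.04 atm
P_total at 488 °C = 4.940 + 33.04 = 37.98 atm
Scaling to 613 °C: P = 37.98 × 886.15/761.15 = 44.22 atm

44.2 atm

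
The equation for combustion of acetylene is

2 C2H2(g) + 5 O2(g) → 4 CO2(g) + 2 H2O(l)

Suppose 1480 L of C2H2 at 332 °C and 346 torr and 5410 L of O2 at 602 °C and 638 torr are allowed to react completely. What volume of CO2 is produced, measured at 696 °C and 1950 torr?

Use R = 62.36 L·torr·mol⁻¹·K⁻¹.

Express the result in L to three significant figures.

841 L

n(C2H2) = PV/RT = (346 × 1480) / (62.36 × 605.15) = 13.57 mol
n(O2) = PV/RT = (638 × 5410) / (62.36 × 875.15) = 63.25 mol
For 13.57 mol C2H2, stoichiometry requires (5/2) × 13.57 = 33.92 mol O2; 63.25 mol is available, so C2H2 is limiting.
n(CO2) = (4/2) × 13.57 = 27.14 mol
V(CO2) = nRT/P = 27.14 × 62.36 × 969.15 / 1950 = 841.1 L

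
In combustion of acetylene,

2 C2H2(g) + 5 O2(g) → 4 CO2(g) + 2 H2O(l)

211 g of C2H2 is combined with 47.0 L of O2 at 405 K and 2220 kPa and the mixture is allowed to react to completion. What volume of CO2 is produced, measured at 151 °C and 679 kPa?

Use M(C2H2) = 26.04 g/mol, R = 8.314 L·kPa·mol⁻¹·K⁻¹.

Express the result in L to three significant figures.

n(C2H2) = 211 / 26.04 = 8.103 mol
n(O2) = PV/RT = (2220 × 47.0) / (8.314 × 405) = 30.99 mol
For 8.103 mol C2H2, stoichiometry requires (5/2) × 8.103 = 20.26 mol O2; 30.99 mol is available, so C2H2 is limiting.
n(CO2) = (4/2) × 8.103 = 16.21 mol
V(CO2) = nRT/P = 16.21 × 8.314 × 424.15 / 679 = 84.19 L

84.2 L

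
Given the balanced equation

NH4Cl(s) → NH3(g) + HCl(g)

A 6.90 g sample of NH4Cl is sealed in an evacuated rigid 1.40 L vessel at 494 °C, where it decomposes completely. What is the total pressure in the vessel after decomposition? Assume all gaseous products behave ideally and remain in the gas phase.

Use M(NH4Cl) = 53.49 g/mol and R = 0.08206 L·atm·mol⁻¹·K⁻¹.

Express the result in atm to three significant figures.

11.6 atm

n(NH4Cl) = 6.90 / 53.49 = 0.1290 mol
n(gas produced) = (2/1) × 0.1290 = 0.2580 mol
P = nRT/V = 0.2580 × 0.08206 × 767.15 / 1.40 = 11.60 atm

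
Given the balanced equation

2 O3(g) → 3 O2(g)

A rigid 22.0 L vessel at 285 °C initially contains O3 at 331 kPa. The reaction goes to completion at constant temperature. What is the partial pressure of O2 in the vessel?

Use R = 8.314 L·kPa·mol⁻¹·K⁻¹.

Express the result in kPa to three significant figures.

n(O3)₀ = PV/RT = (331 × 22.0) / (8.314 × 558.15) = 1.569 mol
n(O2) = (3/2) × 1.569 = 2.353 mol
P(O2) = nRT/V = 2.353 × 8.314 × 558.15 / 22.0 = 496.3 kPa

496 kPa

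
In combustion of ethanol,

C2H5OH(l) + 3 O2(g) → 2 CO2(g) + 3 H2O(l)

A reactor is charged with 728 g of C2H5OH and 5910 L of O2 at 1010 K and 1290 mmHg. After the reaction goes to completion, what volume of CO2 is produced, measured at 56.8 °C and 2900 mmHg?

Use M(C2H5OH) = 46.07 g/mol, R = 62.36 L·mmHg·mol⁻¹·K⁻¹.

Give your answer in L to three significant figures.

224 L

n(C2H5OH) = 728 / 46.07 = 15.80 mol
n(O2) = PV/RT = (1290 × 5910) / (62.36 × 1010) = 121.0 mol
For 15.80 mol C2H5OH, stoichiometry requires (3/1) × 15.80 = 47.40 mol O2; 121.0 mol is available, so C2H5OH is limiting.
n(CO2) = (2/1) × 15.80 = 31.60 mol
V(CO2) = nRT/P = 31.60 × 62.36 × 329.95 / 2900 = 224.2 L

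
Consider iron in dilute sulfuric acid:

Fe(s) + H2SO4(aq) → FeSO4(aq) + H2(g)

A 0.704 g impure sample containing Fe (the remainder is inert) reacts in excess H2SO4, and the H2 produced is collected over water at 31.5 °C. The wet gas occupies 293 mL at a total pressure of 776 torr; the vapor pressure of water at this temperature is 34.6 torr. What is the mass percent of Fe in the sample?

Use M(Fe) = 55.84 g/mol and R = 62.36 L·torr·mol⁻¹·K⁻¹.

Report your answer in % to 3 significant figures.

P(H2) = 776 − 34.6 = 741.4 torr
n(H2) = PV/RT = (741.4 × 0.2930) / (62.36 × 304.65) = 0.01143 mol
n(Fe) = (1/1) × 0.01143 = 0.01143 mol
m(Fe) = 0.01143 × 55.84 = 0.6383 g
%Fe = 0.6383 / 0.704 × 100 = 90.67%

90.7 %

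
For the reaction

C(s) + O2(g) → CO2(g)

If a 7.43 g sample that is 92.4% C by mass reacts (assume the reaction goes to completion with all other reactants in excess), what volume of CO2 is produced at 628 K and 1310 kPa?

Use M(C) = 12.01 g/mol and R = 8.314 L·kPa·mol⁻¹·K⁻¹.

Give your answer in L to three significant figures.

mass of C = 7.43 × 92.4/100 = 6.865 g
n(C) = 6.865 / 12.01 = 0.5716 mol
n(CO2) = (1/1) × 0.5716 = 0.5716 mol
V = nRT/P = 0.5716 × 8.314 × 628 / 1310 = 2.278 L

2.28 L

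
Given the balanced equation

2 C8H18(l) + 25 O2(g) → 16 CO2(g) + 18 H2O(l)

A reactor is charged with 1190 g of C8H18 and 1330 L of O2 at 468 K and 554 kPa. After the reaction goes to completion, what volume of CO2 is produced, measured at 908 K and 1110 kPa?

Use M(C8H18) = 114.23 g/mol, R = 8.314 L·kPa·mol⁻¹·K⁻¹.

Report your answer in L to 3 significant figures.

n(C8H18) = 1190 / 114.23 = 10.42 mol
n(O2) = PV/RT = (554 × 1330) / (8.314 × 468) = 189.4 mol
For 10.42 mol C8H18, stoichiometry requires (25/2) × 10.42 = 130.2 mol O2; 189.4 mol is available, so C8H18 is limiting.
n(CO2) = (16/2) × 10.42 = 83.36 mol
V(CO2) = nRT/P = 83.36 × 8.314 × 908 / 1110 = 566.9 L

567 L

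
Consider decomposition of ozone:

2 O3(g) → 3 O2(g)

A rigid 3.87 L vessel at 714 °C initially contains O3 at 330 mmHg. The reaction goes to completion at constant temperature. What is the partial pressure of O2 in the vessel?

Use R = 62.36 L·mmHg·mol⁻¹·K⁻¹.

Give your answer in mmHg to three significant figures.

n(O3)₀ = PV/RT = (330 × 3.87) / (62.36 × 987.15) = 0.02075 mol
n(O2) = (3/2) × 0.02075 = 0.03112 mol
P(O2) = nRT/V = 0.03112 × 62.36 × 987.15 / 3.87 = 495.0 mmHg

495 mmHg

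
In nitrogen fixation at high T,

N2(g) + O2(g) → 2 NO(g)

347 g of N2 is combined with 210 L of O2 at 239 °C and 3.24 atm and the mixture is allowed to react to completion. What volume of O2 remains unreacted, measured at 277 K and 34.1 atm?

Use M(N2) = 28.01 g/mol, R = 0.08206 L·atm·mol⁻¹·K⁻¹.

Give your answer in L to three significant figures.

n(N2) = 347 / 28.01 = 12.39 mol
n(O2) = PV/RT = (3.24 × 210) / (0.08206 × 512.15) = 16.19 mol
For 12.39 mol N2, stoichiometry requires (1/1) × 12.39 = 12.39 mol O2; 16.19 mol is available, so N2 is limiting.
n(O2) consumed = (1/1) × 12.39 = 12.39 mol; remaining = 16.19 − 12.39 = 3.800 mol
V(O2) = nRT/P = 3.800 × 0.08206 × 277 / 34.1 = 2.533 L

2.53 L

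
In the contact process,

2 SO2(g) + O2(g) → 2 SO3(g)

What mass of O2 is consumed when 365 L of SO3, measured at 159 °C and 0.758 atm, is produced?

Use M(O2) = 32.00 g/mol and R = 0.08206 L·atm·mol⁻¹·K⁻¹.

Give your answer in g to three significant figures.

n(SO3) = PV/RT = (0.758 × 365) / (0.08206 × 432.15) = 7.802 mol
n(O2) = (1/2) × 7.802 = 3.901 mol
m(O2) = 3.901 × 32.00 = 124.8 g

125 g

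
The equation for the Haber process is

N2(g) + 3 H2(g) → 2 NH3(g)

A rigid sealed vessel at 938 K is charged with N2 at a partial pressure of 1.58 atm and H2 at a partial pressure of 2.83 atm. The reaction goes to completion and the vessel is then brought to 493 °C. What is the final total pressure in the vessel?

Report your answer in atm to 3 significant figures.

Because the vessel is rigid and T is held at 938 K, work the stoichiometry in partial pressures (P_i = n_iRT/V).
P(H2) required for 1.58 atm of N2 = (3/1) × 1.58 = 4.740 atm; available 2.83 atm, so H2 is limiting.
P(N2) remaining = 1.58 − (1/3) × 2.83 = 0.6367 atm
P(gaseous products) = (2)/3 × 2.83 = 1.887 atm
P_total at 938 K = 0.6367 + 1.887 = 2.524 atm
Scaling to 493 °C: P = 2.524 × 766.15/938 = 2.062 atm

2.06 atm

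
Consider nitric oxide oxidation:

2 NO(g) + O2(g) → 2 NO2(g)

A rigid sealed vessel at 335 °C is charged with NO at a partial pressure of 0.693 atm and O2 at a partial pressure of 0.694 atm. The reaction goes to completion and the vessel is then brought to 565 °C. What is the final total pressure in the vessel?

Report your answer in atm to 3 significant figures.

With V and T fixed, P_i ∝ n_i, so the mole ratios apply directly to partial pressures at 335 °C.
P(O2) required for 0.693 atm of NO = (1/2) × 0.693 = 0.3465 atm; available 0.694 atm, so NO is limiting.
P(O2) remaining = 0.694 − (1/2) × 0.693 = 0.3475 atm
P(gaseous products) = (2)/2 × 0.693 = 0.6930 atm
P_total at 335 °C = 0.3475 + 0.6930 = 1.040 atm
Scaling to 565 °C: P = 1.040 × 838.15/608.15 = 1.433 atm

1.43 atm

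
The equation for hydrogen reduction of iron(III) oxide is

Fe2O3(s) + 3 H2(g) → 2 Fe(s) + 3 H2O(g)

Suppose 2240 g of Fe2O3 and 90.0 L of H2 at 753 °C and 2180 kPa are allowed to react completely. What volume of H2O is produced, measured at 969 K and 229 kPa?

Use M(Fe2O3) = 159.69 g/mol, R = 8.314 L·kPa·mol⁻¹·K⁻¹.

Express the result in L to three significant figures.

809 L

n(Fe2O3) = 2240 / 159.69 = 14.03 mol
n(H2) = PV/RT = (2180 × 90.0) / (8.314 × 1026.15) = 23.00 mol
For 14.03 mol Fe2O3, stoichiometry requires (3/1) × 14.03 = 42.09 mol H2; 23.00 mol is available, so H2 is limiting.
n(H2O) = (3/3) × 23.00 = 23.00 mol
V(H2O) = nRT/P = 23.00 × 8.314 × 969 / 229 = 809.1 L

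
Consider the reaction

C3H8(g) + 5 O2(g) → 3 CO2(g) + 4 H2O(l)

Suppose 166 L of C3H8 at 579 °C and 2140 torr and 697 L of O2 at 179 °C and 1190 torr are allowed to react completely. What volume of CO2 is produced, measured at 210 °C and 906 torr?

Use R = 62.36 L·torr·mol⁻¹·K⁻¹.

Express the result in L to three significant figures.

n(C3H8) = PV/RT = (2140 × 166) / (62.36 × 852.15) = 6.685 mol
n(O2) = PV/RT = (1190 × 697) / (62.36 × 452.15) = 29.42 mol
For 6.685 mol C3H8, stoichiometry requires (5/1) × 6.685 = 33.42 mol O2; 29.42 mol is available, so O2 is limiting.
n(CO2) = (3/5) × 29.42 = 17.65 mol
V(CO2) = nRT/P = 17.65 × 62.36 × 483.15 / 906 = 587.0 L

587 L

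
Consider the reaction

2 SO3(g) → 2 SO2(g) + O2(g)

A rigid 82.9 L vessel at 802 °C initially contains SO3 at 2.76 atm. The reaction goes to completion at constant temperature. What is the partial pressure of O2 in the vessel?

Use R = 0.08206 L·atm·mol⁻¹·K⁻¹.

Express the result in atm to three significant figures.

1.38 atm

n(SO3)₀ = PV/RT = (2.76 × 82.9) / (0.08206 × 1075.15) = 2.593 mol
n(O2) = (1/2) × 2.593 = 1.296 mol
P(O2) = nRT/V = 1.296 × 0.08206 × 1075.15 / 82.9 = 1.379 atm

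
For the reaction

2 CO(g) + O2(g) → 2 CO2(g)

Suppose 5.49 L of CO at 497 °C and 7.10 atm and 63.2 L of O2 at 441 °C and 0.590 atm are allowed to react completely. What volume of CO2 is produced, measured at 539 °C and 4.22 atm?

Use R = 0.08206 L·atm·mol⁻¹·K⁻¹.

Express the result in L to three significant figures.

n(CO) = PV/RT = (7.10 × 5.49) / (0.08206 × 770.15) = 0.6168 mol
n(O2) = PV/RT = (0.590 × 63.2) / (0.08206 × 714.15) = 0.6363 mol
For 0.6168 mol CO, stoichiometry requires (1/2) × 0.6168 = 0.3084 mol O2; 0.6363 mol is available, so CO is limiting.
n(CO2) = (2/2) × 0.6168 = 0.6168 mol
V(CO2) = nRT/P = 0.6168 × 0.08206 × 812.15 / 4.22 = 9.741 L

9.74 L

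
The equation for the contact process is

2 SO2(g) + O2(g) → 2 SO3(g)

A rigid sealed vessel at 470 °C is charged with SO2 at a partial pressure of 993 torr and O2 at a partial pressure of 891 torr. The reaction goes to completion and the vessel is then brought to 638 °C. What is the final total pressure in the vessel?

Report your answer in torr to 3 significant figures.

1700 torr

Because the vessel is rigid and T is held at 470 °C, work the stoichiometry in partial pressures (P_i = n_iRT/V).
P(O2) required for 993 torr of SO2 = (1/2) × 993 = 496.5 torr; available 891 torr, so SO2 is limiting.
P(O2) remaining = 891 − (1/2) × 993 = 394.5 torr
P(gaseous products) = (2)/2 × 993 = 993.0 torr
P_total at 470 °C = 394.5 + 993.0 = 1388 torr
Scaling to 638 °C: P = 1388 × 911.15/743.15 = 1702 torr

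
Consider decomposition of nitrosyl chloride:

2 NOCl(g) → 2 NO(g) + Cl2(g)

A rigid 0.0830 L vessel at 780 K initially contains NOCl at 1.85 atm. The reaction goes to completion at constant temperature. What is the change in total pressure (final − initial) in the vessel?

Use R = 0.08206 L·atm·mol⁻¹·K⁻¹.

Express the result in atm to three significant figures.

0.925 atm

Since T and V are fixed, P_final/P_initial = n_final/n_initial = 3/2.
P_final = (3/2) × 1.85 = 2.775 atm; ΔP = 2.775 − 1.85 = 0.9250 atm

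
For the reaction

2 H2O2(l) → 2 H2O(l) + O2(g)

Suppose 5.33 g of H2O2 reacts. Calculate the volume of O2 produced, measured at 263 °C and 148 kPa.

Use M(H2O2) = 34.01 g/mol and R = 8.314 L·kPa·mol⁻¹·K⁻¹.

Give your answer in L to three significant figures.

2.36 L

n(H2O2) = 5.330 / 34.01 = 0.1567 mol
n(O2) = (1/2) × 0.1567 = 0.07835 mol
V = nRT/P = 0.07835 × 8.314 × 536.15 / 148 = 2.360 L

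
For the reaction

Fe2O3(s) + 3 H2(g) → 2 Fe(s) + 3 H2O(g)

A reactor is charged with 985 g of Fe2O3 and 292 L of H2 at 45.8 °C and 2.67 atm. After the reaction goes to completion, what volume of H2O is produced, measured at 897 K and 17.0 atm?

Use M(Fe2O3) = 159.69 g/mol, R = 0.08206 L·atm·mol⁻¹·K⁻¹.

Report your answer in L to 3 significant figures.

80.1 L

n(Fe2O3) = 985 / 159.69 = 6.168 mol
n(H2) = PV/RT = (2.67 × 292) / (0.08206 × 318.95) = 29.79 mol
For 6.168 mol Fe2O3, stoichiometry requires (3/1) × 6.168 = 18.50 mol H2; 29.79 mol is available, so Fe2O3 is limiting.
n(H2O) = (3/1) × 6.168 = 18.50 mol
V(H2O) = nRT/P = 18.50 × 0.08206 × 897 / 17.0 = 80.10 L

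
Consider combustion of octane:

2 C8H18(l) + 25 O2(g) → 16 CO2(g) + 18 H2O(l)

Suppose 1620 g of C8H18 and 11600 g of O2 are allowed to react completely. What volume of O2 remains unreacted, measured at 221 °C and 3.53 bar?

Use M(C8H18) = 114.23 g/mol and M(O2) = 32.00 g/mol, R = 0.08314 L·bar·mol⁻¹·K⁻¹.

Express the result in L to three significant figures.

n(C8H18) = 1620 / 114.23 = 14.18 mol
n(O2) = 11600 / 32.00 = 362.5 mol
For 14.18 mol C8H18, stoichiometry requires (25/2) × 14.18 = 177.2 mol O2; 362.5 mol is available, so C8H18 is limiting.
n(O2) consumed = (25/2) × 14.18 = 177.2 mol; remaining = 362.5 − 177.2 = 185.3 mol
V(O2) = nRT/P = 185.3 × 0.08314 × 494.15 / 3.53 = 2157 L

2160 L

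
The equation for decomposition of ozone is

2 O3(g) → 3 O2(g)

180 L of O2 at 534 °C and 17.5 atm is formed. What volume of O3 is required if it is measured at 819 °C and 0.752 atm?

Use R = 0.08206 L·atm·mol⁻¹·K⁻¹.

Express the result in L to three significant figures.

3780 L

n(O2) = PV/RT = (17.5 × 180) / (0.08206 × 807.15) = 47.56 mol
n(O3) = (2/3) × 47.56 = 31.71 mol
V = nRT/P = 31.71 × 0.08206 × 1092.15 / 0.752 = 3779 L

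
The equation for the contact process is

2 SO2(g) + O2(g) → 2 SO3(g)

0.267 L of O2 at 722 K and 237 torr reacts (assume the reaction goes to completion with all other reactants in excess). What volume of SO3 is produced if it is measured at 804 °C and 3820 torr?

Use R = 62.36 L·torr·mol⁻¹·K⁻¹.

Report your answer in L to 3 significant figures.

0.0494 L

n(O2) = PV/RT = (237 × 0.267) / (62.36 × 722) = 0.001405 mol
n(SO3) = (2/1) × 0.001405 = 0.002810 mol
V = nRT/P = 0.002810 × 62.36 × 1077.15 / 3820 = 0.04941 L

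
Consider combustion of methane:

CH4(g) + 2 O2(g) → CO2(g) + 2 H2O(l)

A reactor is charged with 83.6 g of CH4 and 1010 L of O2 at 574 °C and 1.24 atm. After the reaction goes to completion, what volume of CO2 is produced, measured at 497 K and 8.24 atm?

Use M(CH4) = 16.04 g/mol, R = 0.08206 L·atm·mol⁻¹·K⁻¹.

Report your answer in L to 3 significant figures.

25.8 L

n(CH4) = 83.6 / 16.04 = 5.212 mol
n(O2) = PV/RT = (1.24 × 1010) / (0.08206 × 847.15) = 18.02 mol
For 5.212 mol CH4, stoichiometry requires (2/1) × 5.212 = 10.42 mol O2; 18.02 mol is available, so CH4 is limiting.
n(CO2) = (1/1) × 5.212 = 5.212 mol
V(CO2) = nRT/P = 5.212 × 0.08206 × 497 / 8.24 = 25.80 L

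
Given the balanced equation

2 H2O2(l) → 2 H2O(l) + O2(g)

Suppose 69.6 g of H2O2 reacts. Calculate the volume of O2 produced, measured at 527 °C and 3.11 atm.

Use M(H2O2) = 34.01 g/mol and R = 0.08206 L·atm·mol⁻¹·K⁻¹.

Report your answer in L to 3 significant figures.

21.6 L

n(H2O2) = 69.60 / 34.01 = 2.046 mol
n(O2) = (1/2) × 2.046 = 1.023 mol
V = nRT/P = 1.023 × 0.08206 × 800.15 / 3.11 = 21.60 L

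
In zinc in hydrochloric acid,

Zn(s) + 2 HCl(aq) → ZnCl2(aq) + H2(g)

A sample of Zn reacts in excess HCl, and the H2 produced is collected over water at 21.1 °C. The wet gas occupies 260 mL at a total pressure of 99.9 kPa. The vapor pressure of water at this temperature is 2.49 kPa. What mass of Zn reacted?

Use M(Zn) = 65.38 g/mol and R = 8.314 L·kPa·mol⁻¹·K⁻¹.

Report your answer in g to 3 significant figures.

0.677 g

P(H2) = 99.9 − 2.49 = 97.41 kPa
n(H2) = PV/RT = (97.41 × 0.2600) / (8.314 × 294.25) = 0.01035 mol
n(Zn) = (1/1) × 0.01035 = 0.01035 mol
m(Zn) = 0.01035 × 65.38 = 0.6767 g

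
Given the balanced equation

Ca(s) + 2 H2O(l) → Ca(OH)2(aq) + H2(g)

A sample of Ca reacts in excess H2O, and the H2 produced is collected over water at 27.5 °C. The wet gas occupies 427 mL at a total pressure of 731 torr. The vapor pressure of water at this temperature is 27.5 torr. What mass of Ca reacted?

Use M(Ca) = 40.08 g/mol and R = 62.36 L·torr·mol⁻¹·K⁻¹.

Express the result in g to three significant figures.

P(H2) = 731 − 27.5 = 703.5 torr
n(H2) = PV/RT = (703.5 × 0.4270) / (62.36 × 300.65) = 0.01602 mol
n(Ca) = (1/1) × 0.01602 = 0.01602 mol
m(Ca) = 0.01602 × 40.08 = 0.6421 g

0.642 g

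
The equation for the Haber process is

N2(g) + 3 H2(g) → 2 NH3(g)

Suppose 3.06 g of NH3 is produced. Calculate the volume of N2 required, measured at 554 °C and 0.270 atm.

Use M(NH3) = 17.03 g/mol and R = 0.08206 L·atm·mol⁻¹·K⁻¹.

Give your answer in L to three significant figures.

n(NH3) = 3.060 / 17.03 = 0.1797 mol
n(N2) = (1/2) × 0.1797 = 0.08985 mol
V = nRT/P = 0.08985 × 0.08206 × 827.15 / 0.270 = 22.59 L

22.6 L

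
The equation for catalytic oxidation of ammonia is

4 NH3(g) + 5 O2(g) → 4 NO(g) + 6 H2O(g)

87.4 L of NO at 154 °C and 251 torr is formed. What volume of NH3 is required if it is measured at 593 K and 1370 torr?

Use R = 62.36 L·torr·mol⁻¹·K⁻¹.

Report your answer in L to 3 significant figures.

22.2 L

n(NO) = PV/RT = (251 × 87.4) / (62.36 × 427.15) = 0.8236 mol
n(NH3) = (4/4) × 0.8236 = 0.8236 mol
V = nRT/P = 0.8236 × 62.36 × 593 / 1370 = 22.23 L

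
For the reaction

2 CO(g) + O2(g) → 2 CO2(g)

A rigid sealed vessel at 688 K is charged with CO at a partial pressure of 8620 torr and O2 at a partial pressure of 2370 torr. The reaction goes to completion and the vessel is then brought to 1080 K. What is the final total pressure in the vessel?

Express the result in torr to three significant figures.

13500 torr

At constant V, partial pressures at 688 K are proportional to moles, so apply stoichiometry directly to pressures.
P(O2) required for 8620 torr of CO = (1/2) × 8620 = 4310 torr; available 2370 torr, so O2 is limiting.
P(CO) remaining = 8620 − (2/1) × 2370 = 3880 torr
P(gaseous products) = (2)/1 × 2370 = 4740 torr
P_total at 688 K = 3880 + 4740 = 8620 torr
Scaling to 1080 K: P = 8620 × 1080/688 = 13530 torr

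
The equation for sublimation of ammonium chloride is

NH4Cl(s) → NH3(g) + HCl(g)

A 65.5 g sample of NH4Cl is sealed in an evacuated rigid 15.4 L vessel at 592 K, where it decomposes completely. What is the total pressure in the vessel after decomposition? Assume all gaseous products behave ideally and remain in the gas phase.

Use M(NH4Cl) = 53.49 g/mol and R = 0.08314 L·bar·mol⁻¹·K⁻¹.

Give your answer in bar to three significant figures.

7.83 bar

n(NH4Cl) = 65.5 / 53.49 = 1.225 mol
n(gas produced) = (2/1) × 1.225 = 2.450 mol
P = nRT/V = 2.450 × 0.08314 × 592 / 15.4 = 7.830 bar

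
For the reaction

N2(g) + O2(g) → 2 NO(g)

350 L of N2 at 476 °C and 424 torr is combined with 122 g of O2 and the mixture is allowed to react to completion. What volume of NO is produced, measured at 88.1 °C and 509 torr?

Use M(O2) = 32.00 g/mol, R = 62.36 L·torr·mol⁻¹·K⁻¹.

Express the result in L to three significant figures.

n(N2) = PV/RT = (424 × 350) / (62.36 × 749.15) = 3.177 mol
n(O2) = 122 / 32.00 = 3.812 mol
For 3.177 mol N2, stoichiometry requires (1/1) × 3.177 = 3.177 mol O2; 3.812 mol is available, so N2 is limiting.
n(NO) = (2/1) × 3.177 = 6.354 mol
V(NO) = nRT/P = 6.354 × 62.36 × 361.25 / 509 = 281.2 L

281 L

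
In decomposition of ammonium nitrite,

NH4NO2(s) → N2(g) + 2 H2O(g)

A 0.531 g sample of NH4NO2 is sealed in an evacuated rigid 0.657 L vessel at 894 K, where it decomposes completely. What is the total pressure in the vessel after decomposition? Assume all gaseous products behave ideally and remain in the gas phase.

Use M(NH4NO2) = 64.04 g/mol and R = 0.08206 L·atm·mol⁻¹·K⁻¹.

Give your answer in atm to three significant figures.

n(NH4NO2) = 0.531 / 64.04 = 0.008292 mol
n(gas produced) = (3/1) × 0.008292 = 0.02488 mol
P = nRT/V = 0.02488 × 0.08206 × 894 / 0.657 = 2.778 atm

2.78 atm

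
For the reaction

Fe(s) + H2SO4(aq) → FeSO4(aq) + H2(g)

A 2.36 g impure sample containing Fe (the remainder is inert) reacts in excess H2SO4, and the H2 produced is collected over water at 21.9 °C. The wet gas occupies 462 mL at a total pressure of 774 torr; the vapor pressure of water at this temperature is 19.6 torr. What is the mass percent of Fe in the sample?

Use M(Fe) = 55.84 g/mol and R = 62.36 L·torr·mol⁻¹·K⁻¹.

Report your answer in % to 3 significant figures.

P(H2) = 774 − 19.6 = 754.4 torr
n(H2) = PV/RT = (754.4 × 0.4620) / (62.36 × 295.05) = 0.01894 mol
n(Fe) = (1/1) × 0.01894 = 0.01894 mol
m(Fe) = 0.01894 × 55.84 = 1.058 g
%Fe = 1.058 / 2.36 × 100 = 44.83%

44.8 %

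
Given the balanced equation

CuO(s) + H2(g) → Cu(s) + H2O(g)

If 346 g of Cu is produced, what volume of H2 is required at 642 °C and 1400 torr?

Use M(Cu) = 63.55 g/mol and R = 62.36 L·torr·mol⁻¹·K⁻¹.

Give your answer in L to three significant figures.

222 L

n(Cu) = 346.0 / 63.55 = 5.445 mol
n(H2) = (1/1) × 5.445 = 5.445 mol
V = nRT/P = 5.445 × 62.36 × 915.15 / 1400 = 222.0 L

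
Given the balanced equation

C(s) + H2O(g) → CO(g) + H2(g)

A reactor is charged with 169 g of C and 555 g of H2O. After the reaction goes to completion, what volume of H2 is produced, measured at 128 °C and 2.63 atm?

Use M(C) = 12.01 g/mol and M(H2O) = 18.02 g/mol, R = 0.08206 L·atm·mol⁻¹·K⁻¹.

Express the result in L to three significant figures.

176 L

n(C) = 169 / 12.01 = 14.07 mol
n(H2O) = 555 / 18.02 = 30.80 mol
For 14.07 mol C, stoichiometry requires (1/1) × 14.07 = 14.07 mol H2O; 30.80 mol is available, so C is limiting.
n(H2) = (1/1) × 14.07 = 14.07 mol
V(H2) = nRT/P = 14.07 × 0.08206 × 401.15 / 2.63 = 176.1 L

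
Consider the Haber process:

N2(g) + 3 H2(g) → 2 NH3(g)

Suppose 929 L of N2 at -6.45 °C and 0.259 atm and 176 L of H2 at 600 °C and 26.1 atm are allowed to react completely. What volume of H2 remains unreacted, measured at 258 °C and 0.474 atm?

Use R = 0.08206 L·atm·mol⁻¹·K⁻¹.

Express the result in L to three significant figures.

2860 L

n(N2) = PV/RT = (0.259 × 929) / (0.08206 × 266.7) = 10.99 mol
n(H2) = PV/RT = (26.1 × 176) / (0.08206 × 873.15) = 64.11 mol
For 10.99 mol N2, stoichiometry requires (3/1) × 10.99 = 32.97 mol H2; 64.11 mol is available, so N2 is limiting.
n(H2) consumed = (3/1) × 10.99 = 32.97 mol; remaining = 64.11 − 32.97 = 31.14 mol
V(H2) = nRT/P = 31.14 × 0.08206 × 531.15 / 0.474 = 2863 L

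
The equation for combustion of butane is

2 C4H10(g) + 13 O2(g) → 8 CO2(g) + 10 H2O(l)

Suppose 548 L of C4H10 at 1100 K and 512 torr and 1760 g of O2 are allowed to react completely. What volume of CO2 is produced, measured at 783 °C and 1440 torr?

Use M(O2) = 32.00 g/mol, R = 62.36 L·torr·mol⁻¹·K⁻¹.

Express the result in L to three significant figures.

748 L

n(C4H10) = PV/RT = (512 × 548) / (62.36 × 1100) = 4.090 mol
n(O2) = 1760 / 32.00 = 55.00 mol
For 4.090 mol C4H10, stoichiometry requires (13/2) × 4.090 = 26.59 mol O2; 55.00 mol is available, so C4H10 is limiting.
n(CO2) = (8/2) × 4.090 = 16.36 mol
V(CO2) = nRT/P = 16.36 × 62.36 × 1056.15 / 1440 = 748.3 L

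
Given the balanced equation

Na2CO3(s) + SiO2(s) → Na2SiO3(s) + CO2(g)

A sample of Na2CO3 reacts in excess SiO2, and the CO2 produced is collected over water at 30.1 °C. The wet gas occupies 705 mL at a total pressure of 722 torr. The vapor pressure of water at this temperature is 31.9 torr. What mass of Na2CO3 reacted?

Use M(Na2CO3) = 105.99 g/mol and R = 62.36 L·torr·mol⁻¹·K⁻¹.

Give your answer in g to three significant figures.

P(CO2) = 722 − 31.9 = 690.1 torr
n(CO2) = PV/RT = (690.1 × 0.7050) / (62.36 × 303.25) = 0.02573 mol
n(Na2CO3) = (1/1) × 0.02573 = 0.02573 mol
m(Na2CO3) = 0.02573 × 105.99 = 2.727 g

2.73 g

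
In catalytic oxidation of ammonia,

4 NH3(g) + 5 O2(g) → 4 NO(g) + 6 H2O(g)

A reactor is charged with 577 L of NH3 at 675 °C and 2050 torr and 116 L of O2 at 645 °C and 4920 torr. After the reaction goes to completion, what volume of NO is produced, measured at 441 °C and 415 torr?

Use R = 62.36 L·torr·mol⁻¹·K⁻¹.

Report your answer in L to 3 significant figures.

856 L

n(NH3) = PV/RT = (2050 × 577) / (62.36 × 948.15) = 20.01 mol
n(O2) = PV/RT = (4920 × 116) / (62.36 × 918.15) = 9.968 mol
For 20.01 mol NH3, stoichiometry requires (5/4) × 20.01 = 25.01 mol O2; 9.968 mol is available, so O2 is limiting.
n(NO) = (4/5) × 9.968 = 7.974 mol
V(NO) = nRT/P = 7.974 × 62.36 × 714.15 / 415 = 855.7 L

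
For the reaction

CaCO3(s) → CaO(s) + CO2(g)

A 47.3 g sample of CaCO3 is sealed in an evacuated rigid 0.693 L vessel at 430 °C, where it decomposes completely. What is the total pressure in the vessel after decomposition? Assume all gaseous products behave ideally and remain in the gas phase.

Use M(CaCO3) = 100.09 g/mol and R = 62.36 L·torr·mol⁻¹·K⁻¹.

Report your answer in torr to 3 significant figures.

n(CaCO3) = 47.3 / 100.09 = 0.4726 mol
n(gas produced) = (1/1) × 0.4726 = 0.4726 mol
P = nRT/V = 0.4726 × 62.36 × 703.15 / 0.693 = 29900 torr

29900 torr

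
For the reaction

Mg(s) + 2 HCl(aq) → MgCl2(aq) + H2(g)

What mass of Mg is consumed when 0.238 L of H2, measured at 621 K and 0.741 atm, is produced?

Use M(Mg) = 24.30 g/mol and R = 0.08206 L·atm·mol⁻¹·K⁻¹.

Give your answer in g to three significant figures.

0.0841 g

n(H2) = PV/RT = (0.741 × 0.238) / (0.08206 × 621) = 0.003461 mol
n(Mg) = (1/1) × 0.003461 = 0.003461 mol
m(Mg) = 0.003461 × 24.30 = 0.08410 g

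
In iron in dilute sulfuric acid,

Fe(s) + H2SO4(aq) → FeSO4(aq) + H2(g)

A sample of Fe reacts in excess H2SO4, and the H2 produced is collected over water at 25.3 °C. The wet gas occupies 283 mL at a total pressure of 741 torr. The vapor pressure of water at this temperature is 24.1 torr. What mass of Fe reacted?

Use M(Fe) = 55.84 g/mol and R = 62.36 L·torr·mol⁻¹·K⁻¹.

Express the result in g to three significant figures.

0.609 g

P(H2) = 741 − 24.1 = 716.9 torr
n(H2) = PV/RT = (716.9 × 0.2830) / (62.36 × 298.45) = 0.01090 mol
n(Fe) = (1/1) × 0.01090 = 0.01090 mol
m(Fe) = 0.01090 × 55.84 = 0.6087 g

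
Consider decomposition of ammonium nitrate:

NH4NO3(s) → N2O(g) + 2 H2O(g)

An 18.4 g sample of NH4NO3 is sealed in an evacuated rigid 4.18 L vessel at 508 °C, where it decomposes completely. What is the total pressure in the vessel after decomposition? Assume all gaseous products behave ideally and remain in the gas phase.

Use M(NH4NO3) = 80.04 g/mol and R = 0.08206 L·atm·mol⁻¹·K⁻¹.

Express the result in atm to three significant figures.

10.6 atm

n(NH4NO3) = 18.4 / 80.04 = 0.2299 mol
n(gas produced) = (3/1) × 0.2299 = 0.6897 mol
P = nRT/V = 0.6897 × 0.08206 × 781.15 / 4.18 = 10.58 atm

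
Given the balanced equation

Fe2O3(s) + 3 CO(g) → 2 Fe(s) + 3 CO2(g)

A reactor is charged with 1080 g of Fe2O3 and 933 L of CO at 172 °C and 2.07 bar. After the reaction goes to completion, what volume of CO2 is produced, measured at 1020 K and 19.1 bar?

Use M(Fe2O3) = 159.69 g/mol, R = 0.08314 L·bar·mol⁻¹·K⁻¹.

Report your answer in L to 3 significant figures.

90.1 L

n(Fe2O3) = 1080 / 159.69 = 6.763 mol
n(CO) = PV/RT = (2.07 × 933) / (0.08314 × 445.15) = 52.18 mol
For 6.763 mol Fe2O3, stoichiometry requires (3/1) × 6.763 = 20.29 mol CO; 52.18 mol is available, so Fe2O3 is limiting.
n(CO2) = (3/1) × 6.763 = 20.29 mol
V(CO2) = nRT/P = 20.29 × 0.08314 × 1020 / 19.1 = 90.09 L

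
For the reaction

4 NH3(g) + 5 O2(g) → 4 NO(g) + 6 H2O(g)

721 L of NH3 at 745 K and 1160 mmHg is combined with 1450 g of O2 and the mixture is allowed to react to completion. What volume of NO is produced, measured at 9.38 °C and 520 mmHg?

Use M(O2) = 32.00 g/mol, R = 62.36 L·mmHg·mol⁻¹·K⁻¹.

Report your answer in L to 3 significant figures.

n(NH3) = PV/RT = (1160 × 721) / (62.36 × 745) = 18.00 mol
n(O2) = 1450 / 32.00 = 45.31 mol
For 18.00 mol NH3, stoichiometry requires (5/4) × 18.00 = 22.50 mol O2; 45.31 mol is available, so NH3 is limiting.
n(NO) = (4/4) × 18.00 = 18.00 mol
V(NO) = nRT/P = 18.00 × 62.36 × 282.53 / 520 = 609.9 L

610 L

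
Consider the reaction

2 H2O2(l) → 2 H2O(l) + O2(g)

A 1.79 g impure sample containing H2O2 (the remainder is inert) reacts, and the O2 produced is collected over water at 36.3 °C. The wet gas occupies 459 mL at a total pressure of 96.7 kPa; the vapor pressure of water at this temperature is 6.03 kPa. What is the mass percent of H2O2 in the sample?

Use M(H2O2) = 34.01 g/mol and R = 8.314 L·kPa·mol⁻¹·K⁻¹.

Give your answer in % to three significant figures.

61.5 %

P(O2) = 96.7 − 6.03 = 90.67 kPa
n(O2) = PV/RT = (90.67 × 0.4590) / (8.314 × 309.45) = 0.01618 mol
n(H2O2) = (2/1) × 0.01618 = 0.03236 mol
m(H2O2) = 0.03236 × 34.01 = 1.101 g
%H2O2 = 1.101 / 1.79 × 100 = 61.51%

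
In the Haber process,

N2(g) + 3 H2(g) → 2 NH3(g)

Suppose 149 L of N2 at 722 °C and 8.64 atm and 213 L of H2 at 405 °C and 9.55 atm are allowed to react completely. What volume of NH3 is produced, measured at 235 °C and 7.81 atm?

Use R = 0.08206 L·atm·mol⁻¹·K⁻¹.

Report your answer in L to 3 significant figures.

n(N2) = PV/RT = (8.64 × 149) / (0.08206 × 995.15) = 15.76 mol
n(H2) = PV/RT = (9.55 × 213) / (0.08206 × 678.15) = 36.55 mol
For 15.76 mol N2, stoichiometry requires (3/1) × 15.76 = 47.28 mol H2; 36.55 mol is available, so H2 is limiting.
n(NH3) = (2/3) × 36.55 = 24.37 mol
V(NH3) = nRT/P = 24.37 × 0.08206 × 508.15 / 7.81 = 130.1 L

130 L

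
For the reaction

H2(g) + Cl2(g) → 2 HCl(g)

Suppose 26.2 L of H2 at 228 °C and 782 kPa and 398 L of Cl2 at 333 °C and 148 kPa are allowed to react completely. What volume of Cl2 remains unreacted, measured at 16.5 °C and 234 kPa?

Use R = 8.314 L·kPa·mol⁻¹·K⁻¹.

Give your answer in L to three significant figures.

69.7 L

n(H2) = PV/RT = (782 × 26.2) / (8.314 × 501.15) = 4.917 mol
n(Cl2) = PV/RT = (148 × 398) / (8.314 × 606.15) = 11.69 mol
For 4.917 mol H2, stoichiometry requires (1/1) × 4.917 = 4.917 mol Cl2; 11.69 mol is available, so H2 is limiting.
n(Cl2) consumed = (1/1) × 4.917 = 4.917 mol; remaining = 11.69 − 4.917 = 6.773 mol
V(Cl2) = nRT/P = 6.773 × 8.314 × 289.65 / 234 = 69.70 L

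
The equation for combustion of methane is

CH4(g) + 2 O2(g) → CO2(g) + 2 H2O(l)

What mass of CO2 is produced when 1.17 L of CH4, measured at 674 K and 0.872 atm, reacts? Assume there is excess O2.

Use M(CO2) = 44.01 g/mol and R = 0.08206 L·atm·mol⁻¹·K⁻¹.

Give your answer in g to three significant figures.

n(CH4) = PV/RT = (0.872 × 1.17) / (0.08206 × 674) = 0.01845 mol
n(CO2) = (1/1) × 0.01845 = 0.01845 mol
m(CO2) = 0.01845 × 44.01 = 0.8120 g

0.812 g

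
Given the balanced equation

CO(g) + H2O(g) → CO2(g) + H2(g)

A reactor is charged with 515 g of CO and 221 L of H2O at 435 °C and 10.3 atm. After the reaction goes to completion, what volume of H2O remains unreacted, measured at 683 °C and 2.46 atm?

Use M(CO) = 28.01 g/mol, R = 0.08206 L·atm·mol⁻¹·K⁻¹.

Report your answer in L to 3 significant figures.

663 L

n(CO) = 515 / 28.01 = 18.39 mol
n(H2O) = PV/RT = (10.3 × 221) / (0.08206 × 708.15) = 39.17 mol
For 18.39 mol CO, stoichiometry requires (1/1) × 18.39 = 18.39 mol H2O; 39.17 mol is available, so CO is limiting.
n(H2O) consumed = (1/1) × 18.39 = 18.39 mol; remaining = 39.17 − 18.39 = 20.78 mol
V(H2O) = nRT/P = 20.78 × 0.08206 × 956.15 / 2.46 = 662.8 L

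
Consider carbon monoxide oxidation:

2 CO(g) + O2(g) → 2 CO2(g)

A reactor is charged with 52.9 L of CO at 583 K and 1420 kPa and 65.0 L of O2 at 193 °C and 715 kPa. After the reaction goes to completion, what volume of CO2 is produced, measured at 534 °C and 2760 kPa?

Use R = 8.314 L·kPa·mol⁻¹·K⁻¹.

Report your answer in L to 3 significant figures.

37.7 L

n(CO) = PV/RT = (1420 × 52.9) / (8.314 × 583) = 15.50 mol
n(O2) = PV/RT = (715 × 65.0) / (8.314 × 466.15) = 11.99 mol
For 15.50 mol CO, stoichiometry requires (1/2) × 15.50 = 7.750 mol O2; 11.99 mol is available, so CO is limiting.
n(CO2) = (2/2) × 15.50 = 15.50 mol
V(CO2) = nRT/P = 15.50 × 8.314 × 807.15 / 2760 = 37.69 L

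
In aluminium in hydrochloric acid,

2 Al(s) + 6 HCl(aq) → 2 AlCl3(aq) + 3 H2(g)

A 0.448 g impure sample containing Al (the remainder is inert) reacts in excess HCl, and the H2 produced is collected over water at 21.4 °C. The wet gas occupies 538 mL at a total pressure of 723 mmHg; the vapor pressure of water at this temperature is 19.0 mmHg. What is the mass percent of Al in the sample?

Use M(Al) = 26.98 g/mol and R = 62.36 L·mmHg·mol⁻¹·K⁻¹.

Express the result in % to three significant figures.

P(H2) = 723 − 19.0 = 704.0 mmHg
n(H2) = PV/RT = (704.0 × 0.5380) / (62.36 × 294.55) = 0.02062 mol
n(Al) = (2/3) × 0.02062 = 0.01375 mol
m(Al) = 0.01375 × 26.98 = 0.3710 g
%Al = 0.3710 / 0.448 × 100 = 82.81%

82.8 %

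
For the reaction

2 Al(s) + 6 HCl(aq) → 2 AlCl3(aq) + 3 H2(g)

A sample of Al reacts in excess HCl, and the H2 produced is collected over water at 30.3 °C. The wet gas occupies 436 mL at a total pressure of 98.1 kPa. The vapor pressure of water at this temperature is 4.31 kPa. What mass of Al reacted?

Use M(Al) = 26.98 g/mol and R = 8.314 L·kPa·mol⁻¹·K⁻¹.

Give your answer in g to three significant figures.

P(H2) = 98.1 − 4.31 = 93.79 kPa
n(H2) = PV/RT = (93.79 × 0.4360) / (8.314 × 303.45) = 0.01621 mol
n(Al) = (2/3) × 0.01621 = 0.01081 mol
m(Al) = 0.01081 × 26.98 = 0.2917 g

0.292 g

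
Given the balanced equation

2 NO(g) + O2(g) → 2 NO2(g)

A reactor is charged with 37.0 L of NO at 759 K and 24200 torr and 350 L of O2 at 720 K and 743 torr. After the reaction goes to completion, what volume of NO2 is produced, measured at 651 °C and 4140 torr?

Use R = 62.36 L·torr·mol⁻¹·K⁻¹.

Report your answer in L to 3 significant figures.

n(NO) = PV/RT = (24200 × 37.0) / (62.36 × 759) = 18.92 mol
n(O2) = PV/RT = (743 × 350) / (62.36 × 720) = 5.792 mol
For 18.92 mol NO, stoichiometry requires (1/2) × 18.92 = 9.460 mol O2; 5.792 mol is available, so O2 is limiting.
n(NO2) = (2/1) × 5.792 = 11.58 mol
V(NO2) = nRT/P = 11.58 × 62.36 × 924.15 / 4140 = 161.2 L

161 L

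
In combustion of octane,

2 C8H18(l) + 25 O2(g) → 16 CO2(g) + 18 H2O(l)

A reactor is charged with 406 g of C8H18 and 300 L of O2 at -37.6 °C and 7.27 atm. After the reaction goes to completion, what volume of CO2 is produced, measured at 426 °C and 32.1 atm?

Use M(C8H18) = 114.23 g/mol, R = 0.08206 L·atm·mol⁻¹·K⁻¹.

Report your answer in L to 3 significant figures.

n(C8H18) = 406 / 114.23 = 3.554 mol
n(O2) = PV/RT = (7.27 × 300) / (0.08206 × 235.55) = 112.8 mol
For 3.554 mol C8H18, stoichiometry requires (25/2) × 3.554 = 44.42 mol O2; 112.8 mol is available, so C8H18 is limiting.
n(CO2) = (16/2) × 3.554 = 28.43 mol
V(CO2) = nRT/P = 28.43 × 0.08206 × 699.15 / 32.1 = 50.81 L

50.8 L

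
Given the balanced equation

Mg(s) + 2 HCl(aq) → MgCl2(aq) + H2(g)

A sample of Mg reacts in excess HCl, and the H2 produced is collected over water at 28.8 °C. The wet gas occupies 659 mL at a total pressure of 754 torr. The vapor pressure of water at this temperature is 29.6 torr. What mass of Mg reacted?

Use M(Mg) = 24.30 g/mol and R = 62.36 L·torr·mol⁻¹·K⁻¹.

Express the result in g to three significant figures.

P(H2) = 754 − 29.6 = 724.4 torr
n(H2) = PV/RT = (724.4 × 0.6590) / (62.36 × 301.95) = 0.02535 mol
n(Mg) = (1/1) × 0.02535 = 0.02535 mol
m(Mg) = 0.02535 × 24.30 = 0.6160 g

0.616 g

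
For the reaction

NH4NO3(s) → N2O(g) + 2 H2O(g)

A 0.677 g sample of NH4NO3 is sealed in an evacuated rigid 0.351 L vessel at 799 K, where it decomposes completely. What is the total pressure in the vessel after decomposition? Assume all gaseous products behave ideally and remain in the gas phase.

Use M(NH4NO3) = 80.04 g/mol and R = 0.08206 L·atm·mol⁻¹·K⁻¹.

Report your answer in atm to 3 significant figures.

n(NH4NO3) = 0.677 / 80.04 = 0.008458 mol
n(gas produced) = (3/1) × 0.008458 = 0.02537 mol
P = nRT/V = 0.02537 × 0.08206 × 799 / 0.351 = 4.739 atm

4.74 atm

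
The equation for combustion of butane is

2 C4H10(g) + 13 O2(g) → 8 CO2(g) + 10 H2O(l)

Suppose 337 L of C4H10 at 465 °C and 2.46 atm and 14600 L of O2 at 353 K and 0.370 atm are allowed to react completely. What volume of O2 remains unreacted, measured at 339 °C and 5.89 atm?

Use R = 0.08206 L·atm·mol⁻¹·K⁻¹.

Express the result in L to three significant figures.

832 L

n(C4H10) = PV/RT = (2.46 × 337) / (0.08206 × 738.15) = 13.69 mol
n(O2) = PV/RT = (0.370 × 14600) / (0.08206 × 353) = 186.5 mol
For 13.69 mol C4H10, stoichiometry requires (13/2) × 13.69 = 88.98 mol O2; 186.5 mol is available, so C4H10 is limiting.
n(O2) consumed = (13/2) × 13.69 = 88.98 mol; remaining = 186.5 − 88.98 = 97.52 mol
V(O2) = nRT/P = 97.52 × 0.08206 × 612.15 / 5.89 = 831.7 L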